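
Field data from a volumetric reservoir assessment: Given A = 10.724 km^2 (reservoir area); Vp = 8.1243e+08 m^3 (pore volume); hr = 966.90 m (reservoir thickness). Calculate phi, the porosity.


phi = Vp / (A * 1e6 * hr)
phi = 8.1243e+08 / (10.724 * 1e6 * 966.90)
phi = 0.078352


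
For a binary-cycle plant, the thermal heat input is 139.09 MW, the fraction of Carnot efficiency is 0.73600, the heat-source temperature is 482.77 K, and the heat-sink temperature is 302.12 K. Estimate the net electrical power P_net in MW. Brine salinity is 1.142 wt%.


Step 1: eta = (1 - Tc/Th)*f = (1 - 302.12/482.77)*0.736 = 0.2754073
Step 2: P_net = eta * Q_in = 0.2754073 * 139.09 = 38.306 MW
P_net = 38.306 MW


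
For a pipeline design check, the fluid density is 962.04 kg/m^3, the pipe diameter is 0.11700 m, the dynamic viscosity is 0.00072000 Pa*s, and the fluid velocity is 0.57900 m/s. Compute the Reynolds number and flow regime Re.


Step 1: Re = rho*vel*D/mu = 962.04*0.579*0.117/0.00072 = 90516
Step 2: Re = 90516 > 4000, so flow is turbulent.
Re = 90516 (turbulent)


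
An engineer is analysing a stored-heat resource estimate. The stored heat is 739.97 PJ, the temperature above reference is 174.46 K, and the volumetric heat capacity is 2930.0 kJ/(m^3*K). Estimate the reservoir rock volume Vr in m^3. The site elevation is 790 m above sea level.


Vr = Q_s * 1e12 / (rhoc * dT)
Vr = 739.97 * 1e12 / (2930.0 * 174.46)
Vr = 1.4476e+09 m^3


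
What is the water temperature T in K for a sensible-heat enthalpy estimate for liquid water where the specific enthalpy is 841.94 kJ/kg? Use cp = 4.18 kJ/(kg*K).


T = h / cp
T = 841.94 / 4.18
T = 201.4211 deg C
Convert to K: 201.4211 + 273.15 = 474.57 K
T = 474.57 K


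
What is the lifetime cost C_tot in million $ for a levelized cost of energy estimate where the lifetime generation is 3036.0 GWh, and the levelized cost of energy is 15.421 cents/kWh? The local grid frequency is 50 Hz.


C_tot = LCOE / 100 * E_tot
C_tot = 15.421 / 100 * 3036.0
C_tot = 468.18 million $


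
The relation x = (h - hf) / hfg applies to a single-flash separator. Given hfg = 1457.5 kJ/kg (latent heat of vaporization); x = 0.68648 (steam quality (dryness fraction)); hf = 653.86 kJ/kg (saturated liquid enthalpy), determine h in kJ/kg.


h = hf + x * hfg
h = 653.86 + 0.68648 * 1457.5
h = 1654.4 kJ/kg


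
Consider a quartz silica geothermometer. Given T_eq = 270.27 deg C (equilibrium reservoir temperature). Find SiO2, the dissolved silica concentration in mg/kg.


SiO2 = 10^(5.19 - 1309/(T_eq + 273.15))
SiO2 = 10^(5.19 - 1309/(270.27 + 273.15))
SiO2 = 604.20 mg/kg


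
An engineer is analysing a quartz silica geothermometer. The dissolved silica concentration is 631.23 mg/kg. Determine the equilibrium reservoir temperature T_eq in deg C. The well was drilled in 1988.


T_eq = 1309 / (5.19 - log10(SiO2)) - 273.15
T_eq = 1309 / (5.19 - log10(631.23)) - 273.15
T_eq = 274.59 deg C


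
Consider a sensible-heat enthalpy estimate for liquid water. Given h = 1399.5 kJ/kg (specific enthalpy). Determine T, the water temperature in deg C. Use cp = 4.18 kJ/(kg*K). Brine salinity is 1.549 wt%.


T = h / cp
T = 1399.5 / 4.18
T = 334.81 deg C


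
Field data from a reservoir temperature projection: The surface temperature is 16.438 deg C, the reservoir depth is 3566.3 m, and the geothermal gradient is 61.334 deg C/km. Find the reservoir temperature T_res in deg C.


T_res = T_surf + grad * d / 1000
T_res = 16.438 + 61.334 * 3566.3 / 1000
T_res = 235.17 deg C


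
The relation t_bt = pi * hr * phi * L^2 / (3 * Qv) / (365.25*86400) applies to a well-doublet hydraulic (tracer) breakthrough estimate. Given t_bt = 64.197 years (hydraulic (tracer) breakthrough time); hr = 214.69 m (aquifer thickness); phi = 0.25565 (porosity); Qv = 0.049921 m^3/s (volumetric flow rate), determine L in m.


L = sqrt(t_bt*365.25*86400*3*Qv / (pi*hr*phi))
L = sqrt(64.197*365.25*86400*3*0.049921 / (pi*214.69*0.25565))
L = 1326.5 m


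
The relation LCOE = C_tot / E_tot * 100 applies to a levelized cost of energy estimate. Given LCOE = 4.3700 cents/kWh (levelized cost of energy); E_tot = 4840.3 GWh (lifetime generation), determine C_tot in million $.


C_tot = LCOE / 100 * E_tot
C_tot = 4.3700 / 100 * 4840.3
C_tot = 211.52 million $


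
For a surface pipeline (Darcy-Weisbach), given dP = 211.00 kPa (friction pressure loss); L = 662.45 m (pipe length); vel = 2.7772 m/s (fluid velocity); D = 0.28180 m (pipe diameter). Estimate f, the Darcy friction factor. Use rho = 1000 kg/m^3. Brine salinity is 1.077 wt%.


f = dP*1000 / ((L/D)*(rho*vel^2/2))
f = 211.00*1000 / ((662.45/0.28180)*(1000*2.7772^2/2))
f = 0.023275


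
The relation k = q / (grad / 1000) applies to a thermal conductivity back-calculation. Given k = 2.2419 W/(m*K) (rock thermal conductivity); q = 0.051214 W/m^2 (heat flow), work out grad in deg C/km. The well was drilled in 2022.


grad = q / k * 1000
grad = 0.051214 / 2.2419 * 1000
grad = 22.844 deg C/km


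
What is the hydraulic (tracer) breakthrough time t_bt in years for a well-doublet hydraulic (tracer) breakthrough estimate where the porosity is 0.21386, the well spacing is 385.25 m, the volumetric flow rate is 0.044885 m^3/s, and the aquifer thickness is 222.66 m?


t_bt = pi * hr * phi * L^2 / (3 * Qv) / (365.25*86400)
t_bt = pi * 222.66 * 0.21386 * 385.25^2 / (3 * 0.044885) / (365.25*86400)
t_bt = 5.2249 years


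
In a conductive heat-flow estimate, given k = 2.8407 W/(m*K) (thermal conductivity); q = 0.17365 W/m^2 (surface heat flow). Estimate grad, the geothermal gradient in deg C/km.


grad = q * 1000 / k
grad = 0.17365 * 1000 / 2.8407
grad = 61.129 deg C/km


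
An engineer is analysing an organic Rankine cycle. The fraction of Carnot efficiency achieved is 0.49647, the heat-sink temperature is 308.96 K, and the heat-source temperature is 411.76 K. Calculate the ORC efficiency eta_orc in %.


eta_orc = (1 - Tc/Th) * f * 100
eta_orc = (1 - 308.96/411.76) * 0.49647 * 100
eta_orc = 12.395 %


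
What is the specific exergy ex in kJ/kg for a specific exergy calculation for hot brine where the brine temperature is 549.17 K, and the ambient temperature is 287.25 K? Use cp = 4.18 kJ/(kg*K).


ex = cp * ((T_b - T_0) - T_0 * ln(T_b/T_0))
ex = 4.18 * ((549.17 - 287.25) - 287.25 * ln(549.17/287.25))
ex = 316.70 kJ/kg


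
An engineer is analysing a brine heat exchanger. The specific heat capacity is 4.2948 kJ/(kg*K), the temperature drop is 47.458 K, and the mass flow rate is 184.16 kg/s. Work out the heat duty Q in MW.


Q = mdot * cp * dT / 1000
Q = 184.16 * 4.2948 * 47.458 / 1000
Q = 37.536 MW


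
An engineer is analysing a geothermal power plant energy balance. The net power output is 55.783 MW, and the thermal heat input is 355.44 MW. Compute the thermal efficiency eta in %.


eta = W_net / Q_in * 100
eta = 55.783 / 355.44 * 100
eta = 15.694 %


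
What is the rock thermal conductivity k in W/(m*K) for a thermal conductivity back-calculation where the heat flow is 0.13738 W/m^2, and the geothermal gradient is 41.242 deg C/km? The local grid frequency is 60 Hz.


k = q / (grad / 1000)
k = 0.13738 / (41.242 / 1000)
k = 3.3311 W/(m*K)


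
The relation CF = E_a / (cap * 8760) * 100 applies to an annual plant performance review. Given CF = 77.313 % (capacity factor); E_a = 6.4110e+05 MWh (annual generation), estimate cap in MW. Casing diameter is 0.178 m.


cap = E_a / (CF/100 * 8760)
cap = 6.4110e+05 / (77.313/100 * 8760)
cap = 94.661 MW


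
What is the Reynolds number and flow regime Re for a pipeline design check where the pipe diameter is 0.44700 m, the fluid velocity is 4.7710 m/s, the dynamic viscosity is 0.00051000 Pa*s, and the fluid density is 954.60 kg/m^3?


Step 1: Re = rho*vel*D/mu = 954.6*4.771*0.447/0.00051 = 3.9918e+06
Step 2: Re = 3.9918e+06 > 4000, so flow is turbulent.
Re = 3.9918e+06 (turbulent)


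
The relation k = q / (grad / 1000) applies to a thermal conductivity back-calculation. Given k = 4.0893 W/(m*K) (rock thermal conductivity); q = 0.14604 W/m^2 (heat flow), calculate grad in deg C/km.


grad = q / k * 1000
grad = 0.14604 / 4.0893 * 1000
grad = 35.713 deg C/km


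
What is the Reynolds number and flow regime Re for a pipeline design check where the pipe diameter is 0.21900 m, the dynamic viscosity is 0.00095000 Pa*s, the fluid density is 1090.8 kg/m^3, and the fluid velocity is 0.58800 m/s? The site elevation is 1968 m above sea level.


Step 1: Re = rho*vel*D/mu = 1090.8*0.588*0.219/0.00095 = 1.4786e+05
Step 2: Re = 1.4786e+05 > 4000, so flow is turbulent.
Re = 1.4786e+05 (turbulent)


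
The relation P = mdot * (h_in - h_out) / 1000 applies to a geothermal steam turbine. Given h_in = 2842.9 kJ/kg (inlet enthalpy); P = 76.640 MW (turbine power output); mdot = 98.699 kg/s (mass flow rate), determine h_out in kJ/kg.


h_out = h_in - P * 1000 / mdot
h_out = 2842.9 - 76.640 * 1000 / 98.699
h_out = 2066.4 kJ/kg


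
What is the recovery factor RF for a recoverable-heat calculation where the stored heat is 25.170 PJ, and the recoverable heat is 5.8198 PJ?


RF = Q_rec / Q_s
RF = 5.8198 / 25.170
RF = 0.23122


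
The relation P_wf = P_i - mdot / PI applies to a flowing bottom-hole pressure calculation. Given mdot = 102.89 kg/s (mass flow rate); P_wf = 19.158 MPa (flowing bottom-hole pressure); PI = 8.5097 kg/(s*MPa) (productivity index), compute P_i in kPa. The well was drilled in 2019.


P_i = P_wf + mdot / PI
P_i = 19.158 + 102.89 / 8.5097
P_i = 31.24891 MPa
Convert: 31.24891 MPa * 1000.0 = 31249 kPa
P_i = 31249 kPa


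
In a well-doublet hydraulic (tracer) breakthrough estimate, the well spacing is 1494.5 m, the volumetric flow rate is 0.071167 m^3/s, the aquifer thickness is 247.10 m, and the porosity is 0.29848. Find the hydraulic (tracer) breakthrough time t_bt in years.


t_bt = pi * hr * phi * L^2 / (3 * Qv) / (365.25*86400)
t_bt = pi * 247.10 * 0.29848 * 1494.5^2 / (3 * 0.071167) / (365.25*86400)
t_bt = 76.811 years


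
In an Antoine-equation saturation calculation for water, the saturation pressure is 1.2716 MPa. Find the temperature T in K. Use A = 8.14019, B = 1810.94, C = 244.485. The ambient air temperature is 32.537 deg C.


T = B / (A - log10(P_sat * 760 / 0.101325)) - C
T = 1810.94 / (8.14019 - log10(1.2716 * 760 / 0.101325)) - 244.485
T = 190.7594 deg C
Convert to K: 190.7594 + 273.15 = 463.91 K
T = 463.91 K


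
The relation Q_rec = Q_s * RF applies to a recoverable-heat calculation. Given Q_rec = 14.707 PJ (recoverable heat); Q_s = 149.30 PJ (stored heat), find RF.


RF = Q_rec / Q_s
RF = 14.707 / 149.30
RF = 0.098506


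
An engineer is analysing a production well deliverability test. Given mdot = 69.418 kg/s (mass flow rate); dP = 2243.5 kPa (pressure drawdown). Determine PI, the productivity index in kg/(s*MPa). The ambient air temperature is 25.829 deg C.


PI = mdot * 1000 / dP
PI = 69.418 * 1000 / 2243.5
PI = 30.942 kg/(s*MPa)


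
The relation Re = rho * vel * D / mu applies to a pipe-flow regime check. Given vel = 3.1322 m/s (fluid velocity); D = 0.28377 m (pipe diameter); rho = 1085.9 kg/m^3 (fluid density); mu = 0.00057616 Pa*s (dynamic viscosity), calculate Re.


Re = rho * vel * D / mu
Re = 1085.9 * 3.1322 * 0.28377 / 0.00057616
Re = 1.6752e+06


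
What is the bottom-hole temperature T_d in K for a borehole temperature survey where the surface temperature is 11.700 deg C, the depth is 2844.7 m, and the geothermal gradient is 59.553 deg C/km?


T_d = T_surf + grad * d / 1000
T_d = 11.700 + 59.553 * 2844.7 / 1000
T_d = 181.1104 deg C
Convert to K: 181.1104 + 273.15 = 454.26 K
T_d = 454.26 K


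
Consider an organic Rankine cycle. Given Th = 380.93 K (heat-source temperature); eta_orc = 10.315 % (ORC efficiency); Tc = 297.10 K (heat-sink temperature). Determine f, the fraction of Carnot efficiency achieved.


f = (eta_orc/100) / (1 - Tc/Th)
f = (10.315/100) / (1 - 297.10/380.93)
f = 0.46872


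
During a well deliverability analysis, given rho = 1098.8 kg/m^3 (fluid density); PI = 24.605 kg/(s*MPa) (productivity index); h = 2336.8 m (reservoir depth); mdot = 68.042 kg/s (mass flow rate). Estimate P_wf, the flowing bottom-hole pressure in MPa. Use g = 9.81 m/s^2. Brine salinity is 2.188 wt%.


Step 1: P_i = rho*g*h/1e6 = 1098.8*9.81*2336.8/1e6 = 25.18890 MPa
Step 2: P_wf = P_i - mdot/PI = 25.18890 - 68.042/24.605 = 22.424 MPa
P_wf = 22.424 MPa


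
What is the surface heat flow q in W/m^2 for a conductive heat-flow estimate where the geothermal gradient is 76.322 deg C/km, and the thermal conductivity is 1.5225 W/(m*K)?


q = k * grad / 1000
q = 1.5225 * 76.322 / 1000
q = 0.11620 W/m^2


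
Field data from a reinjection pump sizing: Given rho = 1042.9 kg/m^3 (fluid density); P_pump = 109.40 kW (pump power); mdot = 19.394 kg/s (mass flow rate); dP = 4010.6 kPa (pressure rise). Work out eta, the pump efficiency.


eta = mdot * dP / (rho * P_pump)
eta = 19.394 * 4010.6 / (1042.9 * 109.40)
eta = 0.68174


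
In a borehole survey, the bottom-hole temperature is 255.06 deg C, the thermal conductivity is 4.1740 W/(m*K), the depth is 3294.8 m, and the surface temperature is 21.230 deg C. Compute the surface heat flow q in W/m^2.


Step 1: grad = (T_d - T_surf)/d * 1000 = (255.06 - 21.23)/3294.8 * 1000 = 70.96941 deg C/km
Step 2: q = k * grad / 1000 = 4.174 * 70.96941 / 1000 = 0.29623 W/m^2
q = 0.29623 W/m^2


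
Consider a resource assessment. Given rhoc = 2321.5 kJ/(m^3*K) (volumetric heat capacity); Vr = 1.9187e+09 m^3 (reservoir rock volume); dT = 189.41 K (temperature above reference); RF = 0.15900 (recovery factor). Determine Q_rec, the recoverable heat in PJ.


Step 1: Q_s = Vr*rhoc*dT/1e12 = 1.9187e+09*2321.5*189.41/1e12 = 843.6818 PJ
Step 2: Q_rec = Q_s * RF = 843.6818 * 0.159 = 134.15 PJ
Q_rec = 134.15 PJ


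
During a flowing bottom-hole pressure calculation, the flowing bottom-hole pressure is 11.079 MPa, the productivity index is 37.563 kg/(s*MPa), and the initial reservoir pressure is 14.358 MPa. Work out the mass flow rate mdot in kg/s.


mdot = (P_i - P_wf) * PI
mdot = (14.358 - 11.079) * 37.563
mdot = 123.17 kg/s


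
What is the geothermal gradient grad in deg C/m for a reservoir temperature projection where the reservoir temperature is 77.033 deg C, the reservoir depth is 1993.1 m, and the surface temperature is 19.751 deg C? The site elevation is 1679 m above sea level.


grad = (T_res - T_surf) / d * 1000
grad = (77.033 - 19.751) / 1993.1 * 1000
grad = 28.74015 deg C/km
Convert: 28.74015 deg C/km * 0.001 = 0.028740 deg C/m
grad = 0.028740 deg C/m


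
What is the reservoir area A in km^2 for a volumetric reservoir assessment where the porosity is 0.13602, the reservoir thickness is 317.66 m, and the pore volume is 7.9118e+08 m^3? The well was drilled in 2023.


A = Vp / (1e6 * hr * phi)
A = 7.9118e+08 / (1e6 * 317.66 * 0.13602)
A = 18.311 km^2


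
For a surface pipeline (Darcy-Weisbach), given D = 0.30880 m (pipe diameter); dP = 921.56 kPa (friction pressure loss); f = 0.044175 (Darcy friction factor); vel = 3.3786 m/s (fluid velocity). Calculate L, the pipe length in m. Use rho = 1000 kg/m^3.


L = dP*1000*D / (f*rho*vel^2/2)
L = 921.56*1000*0.30880 / (0.044175*1000*3.3786^2/2)
L = 1128.7 m


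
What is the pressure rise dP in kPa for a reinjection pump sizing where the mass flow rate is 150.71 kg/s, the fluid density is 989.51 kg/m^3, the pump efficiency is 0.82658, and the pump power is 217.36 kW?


dP = P_pump * rho * eta / mdot
dP = 217.36 * 989.51 * 0.82658 / 150.71
dP = 1179.6 kPa


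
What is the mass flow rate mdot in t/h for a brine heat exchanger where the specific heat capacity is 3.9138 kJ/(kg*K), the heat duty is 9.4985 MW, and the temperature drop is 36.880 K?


mdot = Q * 1000 / (cp * dT)
mdot = 9.4985 * 1000 / (3.9138 * 36.880)
mdot = 65.80600 kg/s
Convert: 65.80600 kg/s * 3.6 = 236.90 t/h
mdot = 236.90 t/h


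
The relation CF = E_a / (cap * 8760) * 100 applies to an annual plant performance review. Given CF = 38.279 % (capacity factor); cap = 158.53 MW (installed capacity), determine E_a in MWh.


E_a = CF / 100 * cap * 8760
E_a = 38.279 / 100 * 158.53 * 8760
E_a = 5.3159e+05 MWh


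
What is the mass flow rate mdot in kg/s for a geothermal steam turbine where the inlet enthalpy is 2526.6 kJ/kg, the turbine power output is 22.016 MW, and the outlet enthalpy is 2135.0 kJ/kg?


mdot = P * 1000 / (h_in - h_out)
mdot = 22.016 * 1000 / (2526.6 - 2135.0)
mdot = 56.221 kg/s


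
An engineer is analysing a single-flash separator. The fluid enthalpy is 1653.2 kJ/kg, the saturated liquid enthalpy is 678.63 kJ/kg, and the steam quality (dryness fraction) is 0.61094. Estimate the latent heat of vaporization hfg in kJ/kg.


hfg = (h - hf) / x
hfg = (1653.2 - 678.63) / 0.61094
hfg = 1595.2 kJ/kg


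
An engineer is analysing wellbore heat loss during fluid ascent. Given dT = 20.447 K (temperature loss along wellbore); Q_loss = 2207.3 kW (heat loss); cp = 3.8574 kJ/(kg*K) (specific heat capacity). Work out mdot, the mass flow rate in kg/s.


mdot = Q_loss / (cp * dT)
mdot = 2207.3 / (3.8574 * 20.447)
mdot = 27.986 kg/s


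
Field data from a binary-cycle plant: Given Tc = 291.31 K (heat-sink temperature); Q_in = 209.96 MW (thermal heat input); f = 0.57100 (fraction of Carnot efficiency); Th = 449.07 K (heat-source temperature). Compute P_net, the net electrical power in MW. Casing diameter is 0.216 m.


Step 1: eta = (1 - Tc/Th)*f = (1 - 291.31/449.07)*0.571 = 0.2005945
Step 2: P_net = eta * Q_in = 0.2005945 * 209.96 = 42.117 MW
P_net = 42.117 MW


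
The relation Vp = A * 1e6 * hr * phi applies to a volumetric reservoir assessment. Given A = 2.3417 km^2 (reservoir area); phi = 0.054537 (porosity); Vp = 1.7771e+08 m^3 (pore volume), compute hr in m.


hr = Vp / (A * 1e6 * phi)
hr = 1.7771e+08 / (2.3417 * 1e6 * 0.054537)
hr = 1391.5 m


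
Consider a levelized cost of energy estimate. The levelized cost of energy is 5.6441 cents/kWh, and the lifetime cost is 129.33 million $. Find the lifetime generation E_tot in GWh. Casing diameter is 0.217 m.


E_tot = C_tot / LCOE * 100
E_tot = 129.33 / 5.6441 * 100
E_tot = 2291.4 GWh


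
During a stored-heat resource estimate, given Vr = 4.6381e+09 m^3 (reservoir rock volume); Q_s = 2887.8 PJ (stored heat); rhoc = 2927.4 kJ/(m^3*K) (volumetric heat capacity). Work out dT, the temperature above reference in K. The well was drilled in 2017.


dT = Q_s * 1e12 / (Vr * rhoc)
dT = 2887.8 * 1e12 / (4.6381e+09 * 2927.4)
dT = 212.69 K


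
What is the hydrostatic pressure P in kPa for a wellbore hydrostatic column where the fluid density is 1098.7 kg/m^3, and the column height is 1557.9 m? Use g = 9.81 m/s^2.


P = rho * g * h / 1e6
P = 1098.7 * 9.81 * 1557.9 / 1e6
P = 16.79143 MPa
Convert: 16.79143 MPa * 1000.0 = 16791 kPa
P = 16791 kPa


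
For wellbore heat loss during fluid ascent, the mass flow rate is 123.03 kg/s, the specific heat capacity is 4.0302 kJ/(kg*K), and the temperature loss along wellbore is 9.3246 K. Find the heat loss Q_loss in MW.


Q_loss = mdot * cp * dT
Q_loss = 123.03 * 4.0302 * 9.3246
Q_loss = 4623.468 kW
Convert: 4623.468 kW * 0.001 = 4.6235 MW
Q_loss = 4.6235 MW


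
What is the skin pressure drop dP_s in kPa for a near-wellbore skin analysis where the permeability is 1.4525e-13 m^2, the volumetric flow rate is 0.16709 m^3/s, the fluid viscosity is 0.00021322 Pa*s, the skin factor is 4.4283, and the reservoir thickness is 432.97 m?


dP_s = S * q * mu / (2*pi*k*hr) / 1000
dP_s = 4.4283 * 0.16709 * 0.00021322 / (2*pi*1.4525e-13*432.97) / 1000
dP_s = 399.27 kPa


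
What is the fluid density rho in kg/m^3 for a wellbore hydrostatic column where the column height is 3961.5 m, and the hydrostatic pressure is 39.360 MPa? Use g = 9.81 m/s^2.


rho = P * 1e6 / (g * h)
rho = 39.360 * 1e6 / (9.81 * 3961.5)
rho = 1012.8 kg/m^3


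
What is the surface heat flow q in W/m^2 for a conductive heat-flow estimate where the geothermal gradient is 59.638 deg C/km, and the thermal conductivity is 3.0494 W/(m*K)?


q = k * grad / 1000
q = 3.0494 * 59.638 / 1000
q = 0.18186 W/m^2


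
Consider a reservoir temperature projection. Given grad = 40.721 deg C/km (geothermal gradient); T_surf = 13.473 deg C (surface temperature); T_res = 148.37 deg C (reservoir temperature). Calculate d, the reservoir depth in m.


d = (T_res - T_surf) / grad * 1000
d = (148.37 - 13.473) / 40.721 * 1000
d = 3312.7 m


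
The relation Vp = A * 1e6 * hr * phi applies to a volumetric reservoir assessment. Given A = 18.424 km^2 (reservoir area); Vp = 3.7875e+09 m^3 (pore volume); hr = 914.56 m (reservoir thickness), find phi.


phi = Vp / (A * 1e6 * hr)
phi = 3.7875e+09 / (18.424 * 1e6 * 914.56)
phi = 0.22478


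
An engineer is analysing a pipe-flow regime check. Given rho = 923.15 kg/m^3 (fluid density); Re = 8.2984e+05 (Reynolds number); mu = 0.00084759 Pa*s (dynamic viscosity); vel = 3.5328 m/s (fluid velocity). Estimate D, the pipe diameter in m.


D = Re * mu / (rho * vel)
D = 8.2984e+05 * 0.00084759 / (923.15 * 3.5328)
D = 0.21567 m


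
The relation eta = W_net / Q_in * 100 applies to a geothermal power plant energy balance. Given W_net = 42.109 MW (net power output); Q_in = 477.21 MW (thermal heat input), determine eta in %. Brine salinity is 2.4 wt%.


eta = W_net / Q_in * 100
eta = 42.109 / 477.21 * 100
eta = 8.8240 %


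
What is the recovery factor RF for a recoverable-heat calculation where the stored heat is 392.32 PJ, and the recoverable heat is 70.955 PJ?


RF = Q_rec / Q_s
RF = 70.955 / 392.32
RF = 0.18086


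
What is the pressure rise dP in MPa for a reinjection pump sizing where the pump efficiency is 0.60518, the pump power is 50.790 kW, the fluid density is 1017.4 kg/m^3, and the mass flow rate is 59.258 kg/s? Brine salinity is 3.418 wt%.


dP = P_pump * rho * eta / mdot
dP = 50.790 * 1017.4 * 0.60518 / 59.258
dP = 527.7248 kPa
Convert: 527.7248 kPa * 0.001 = 0.52772 MPa
dP = 0.52772 MPa


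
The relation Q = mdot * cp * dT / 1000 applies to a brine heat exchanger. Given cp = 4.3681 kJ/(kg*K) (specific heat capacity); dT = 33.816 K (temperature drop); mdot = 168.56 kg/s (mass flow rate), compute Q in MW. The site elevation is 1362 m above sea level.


Q = mdot * cp * dT / 1000
Q = 168.56 * 4.3681 * 33.816 / 1000
Q = 24.898 MW


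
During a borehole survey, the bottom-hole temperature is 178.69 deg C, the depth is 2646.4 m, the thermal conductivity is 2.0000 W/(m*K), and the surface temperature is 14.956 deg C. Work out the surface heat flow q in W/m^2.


Step 1: grad = (T_d - T_surf)/d * 1000 = (178.69 - 14.956)/2646.4 * 1000 = 61.87047 deg C/km
Step 2: q = k * grad / 1000 = 2.0 * 61.87047 / 1000 = 0.12374 W/m^2
q = 0.12374 W/m^2


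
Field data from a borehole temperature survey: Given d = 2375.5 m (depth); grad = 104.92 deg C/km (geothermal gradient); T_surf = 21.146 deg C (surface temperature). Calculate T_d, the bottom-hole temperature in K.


T_d = T_surf + grad * d / 1000
T_d = 21.146 + 104.92 * 2375.5 / 1000
T_d = 270.3835 deg C
Convert to K: 270.3835 + 273.15 = 543.53 K
T_d = 543.53 K


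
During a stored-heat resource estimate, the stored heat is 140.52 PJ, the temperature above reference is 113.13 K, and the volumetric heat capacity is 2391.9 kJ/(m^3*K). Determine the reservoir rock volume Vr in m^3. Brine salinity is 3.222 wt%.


Vr = Q_s * 1e12 / (rhoc * dT)
Vr = 140.52 * 1e12 / (2391.9 * 113.13)
Vr = 5.1930e+08 m^3


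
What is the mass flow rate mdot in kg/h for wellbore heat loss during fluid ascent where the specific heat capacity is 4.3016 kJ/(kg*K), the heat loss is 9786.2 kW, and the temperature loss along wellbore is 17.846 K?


mdot = Q_loss / (cp * dT)
mdot = 9786.2 / (4.3016 * 17.846)
mdot = 127.4803 kg/s
Convert: 127.4803 kg/s * 3600.0 = 4.5893e+05 kg/h
mdot = 4.5893e+05 kg/h


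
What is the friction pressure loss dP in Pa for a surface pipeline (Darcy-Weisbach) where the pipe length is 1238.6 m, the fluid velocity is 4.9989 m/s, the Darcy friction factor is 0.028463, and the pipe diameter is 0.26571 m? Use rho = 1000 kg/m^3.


dP = f * (L/D) * (rho*vel^2/2) / 1000
dP = 0.028463 * (1238.6/0.26571) * (1000*4.9989^2/2) / 1000
dP = 1657.764 kPa
Convert: 1657.764 kPa * 1000.0 = 1.6578e+06 Pa
dP = 1.6578e+06 Pa


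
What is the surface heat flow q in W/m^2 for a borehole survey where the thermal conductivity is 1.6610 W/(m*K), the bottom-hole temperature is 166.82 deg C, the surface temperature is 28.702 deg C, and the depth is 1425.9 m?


Step 1: grad = (T_d - T_surf)/d * 1000 = (166.82 - 28.702)/1425.9 * 1000 = 96.86374 deg C/km
Step 2: q = k * grad / 1000 = 1.661 * 96.86374 / 1000 = 0.16089 W/m^2
q = 0.16089 W/m^2


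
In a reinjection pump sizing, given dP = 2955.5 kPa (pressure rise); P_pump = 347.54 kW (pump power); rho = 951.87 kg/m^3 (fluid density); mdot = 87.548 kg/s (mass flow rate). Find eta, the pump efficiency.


eta = mdot * dP / (rho * P_pump)
eta = 87.548 * 2955.5 / (951.87 * 347.54)
eta = 0.78216


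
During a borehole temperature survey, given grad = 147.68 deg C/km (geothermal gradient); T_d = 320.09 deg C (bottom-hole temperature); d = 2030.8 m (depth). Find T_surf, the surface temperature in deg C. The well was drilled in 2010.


T_surf = T_d - grad * d / 1000
T_surf = 320.09 - 147.68 * 2030.8 / 1000
T_surf = 20.181 deg C


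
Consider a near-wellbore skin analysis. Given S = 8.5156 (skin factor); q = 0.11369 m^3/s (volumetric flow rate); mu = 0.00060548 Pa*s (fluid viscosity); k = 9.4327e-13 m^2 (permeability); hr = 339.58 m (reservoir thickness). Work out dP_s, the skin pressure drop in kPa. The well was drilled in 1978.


dP_s = S * q * mu / (2*pi*k*hr) / 1000
dP_s = 8.5156 * 0.11369 * 0.00060548 / (2*pi*9.4327e-13*339.58) / 1000
dP_s = 291.26 kPa


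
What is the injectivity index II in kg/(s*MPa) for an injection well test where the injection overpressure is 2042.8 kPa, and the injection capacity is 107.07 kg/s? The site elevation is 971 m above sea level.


II = mdot * 1000 / dP
II = 107.07 * 1000 / 2042.8
II = 52.413 kg/(s*MPa)


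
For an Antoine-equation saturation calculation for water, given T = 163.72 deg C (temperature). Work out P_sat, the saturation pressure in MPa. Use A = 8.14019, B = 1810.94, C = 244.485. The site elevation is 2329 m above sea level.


P_sat = 10^(A - B/(C + T)) / 760 * 0.101325
P_sat = 10^(8.14019 - 1810.94/(244.485 + 163.72)) / 760 * 0.101325
P_sat = 0.67413 MPa


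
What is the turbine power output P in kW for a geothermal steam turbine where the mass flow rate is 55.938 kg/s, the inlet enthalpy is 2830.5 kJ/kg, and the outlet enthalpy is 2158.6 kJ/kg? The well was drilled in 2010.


P = mdot * (h_in - h_out) / 1000
P = 55.938 * (2830.5 - 2158.6) / 1000
P = 37.58474 MW
Convert: 37.58474 MW * 1000.0 = 37585 kW
P = 37585 kW


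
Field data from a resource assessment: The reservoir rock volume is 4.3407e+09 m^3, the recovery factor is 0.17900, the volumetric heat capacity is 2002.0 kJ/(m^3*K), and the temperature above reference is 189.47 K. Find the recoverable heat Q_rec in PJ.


Step 1: Q_s = Vr*rhoc*dT/1e12 = 4.3407e+09*2002.0*189.47/1e12 = 1646.510 PJ
Step 2: Q_rec = Q_s * RF = 1646.510 * 0.179 = 294.73 PJ
Q_rec = 294.73 PJ


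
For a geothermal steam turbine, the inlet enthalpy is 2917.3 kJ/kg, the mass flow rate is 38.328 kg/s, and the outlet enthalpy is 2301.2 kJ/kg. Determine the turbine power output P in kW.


P = mdot * (h_in - h_out) / 1000
P = 38.328 * (2917.3 - 2301.2) / 1000
P = 23.61388 MW
Convert: 23.61388 MW * 1000.0 = 23614 kW
P = 23614 kW


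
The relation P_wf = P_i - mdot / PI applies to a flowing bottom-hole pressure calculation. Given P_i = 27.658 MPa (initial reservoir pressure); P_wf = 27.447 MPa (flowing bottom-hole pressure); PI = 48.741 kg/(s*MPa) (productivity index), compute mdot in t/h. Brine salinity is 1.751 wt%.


mdot = (P_i - P_wf) * PI
mdot = (27.658 - 27.447) * 48.741
mdot = 10.28435 kg/s
Convert: 10.28435 kg/s * 3.6 = 37.024 t/h
mdot = 37.024 t/h


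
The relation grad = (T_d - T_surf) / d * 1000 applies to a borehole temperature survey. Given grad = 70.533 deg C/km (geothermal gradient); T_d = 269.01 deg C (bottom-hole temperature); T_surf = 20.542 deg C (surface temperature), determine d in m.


d = (T_d - T_surf) / grad * 1000
d = (269.01 - 20.542) / 70.533 * 1000
d = 3522.7 m


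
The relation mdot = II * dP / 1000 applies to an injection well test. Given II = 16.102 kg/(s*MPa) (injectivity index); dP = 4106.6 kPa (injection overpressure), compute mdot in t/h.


mdot = II * dP / 1000
mdot = 16.102 * 4106.6 / 1000
mdot = 66.12447 kg/s
Convert: 66.12447 kg/s * 3.6 = 238.05 t/h
mdot = 238.05 t/h


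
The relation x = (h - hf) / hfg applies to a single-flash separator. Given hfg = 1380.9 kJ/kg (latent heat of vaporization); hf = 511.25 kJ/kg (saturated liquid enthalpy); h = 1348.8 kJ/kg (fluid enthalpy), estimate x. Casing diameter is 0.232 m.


x = (h - hf) / hfg
x = (1348.8 - 511.25) / 1380.9
x = 0.60652


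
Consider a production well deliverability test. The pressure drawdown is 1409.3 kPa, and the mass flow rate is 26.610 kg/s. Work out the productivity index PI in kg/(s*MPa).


PI = mdot * 1000 / dP
PI = 26.610 * 1000 / 1409.3
PI = 18.882 kg/(s*MPa)


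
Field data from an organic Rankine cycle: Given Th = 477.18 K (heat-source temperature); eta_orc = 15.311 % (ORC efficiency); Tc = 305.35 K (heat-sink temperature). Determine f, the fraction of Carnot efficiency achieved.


f = (eta_orc/100) / (1 - Tc/Th)
f = (15.311/100) / (1 - 305.35/477.18)
f = 0.42519


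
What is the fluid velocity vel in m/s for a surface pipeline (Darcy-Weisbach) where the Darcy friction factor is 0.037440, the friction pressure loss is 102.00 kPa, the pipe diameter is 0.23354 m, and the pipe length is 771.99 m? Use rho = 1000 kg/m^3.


vel = sqrt(dP*1000*2*D / (f*L*rho))
vel = sqrt(102.00*1000*2*0.23354 / (0.037440*771.99*1000))
vel = 1.2839 m/s


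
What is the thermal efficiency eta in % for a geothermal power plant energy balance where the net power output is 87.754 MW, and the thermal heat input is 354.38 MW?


eta = W_net / Q_in * 100
eta = 87.754 / 354.38 * 100
eta = 24.763 %


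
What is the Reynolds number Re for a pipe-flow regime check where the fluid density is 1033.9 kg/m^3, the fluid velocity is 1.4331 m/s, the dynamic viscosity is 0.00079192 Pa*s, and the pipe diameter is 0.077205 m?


Re = rho * vel * D / mu
Re = 1033.9 * 1.4331 * 0.077205 / 0.00079192
Re = 1.4445e+05


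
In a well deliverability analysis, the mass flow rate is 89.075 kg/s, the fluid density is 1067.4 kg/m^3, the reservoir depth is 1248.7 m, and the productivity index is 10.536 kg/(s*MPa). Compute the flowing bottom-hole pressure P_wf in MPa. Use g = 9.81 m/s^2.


Step 1: P_i = rho*g*h/1e6 = 1067.4*9.81*1248.7/1e6 = 13.07538 MPa
Step 2: P_wf = P_i - mdot/PI = 13.07538 - 89.075/10.536 = 4.6210 MPa
P_wf = 4.6210 MPa


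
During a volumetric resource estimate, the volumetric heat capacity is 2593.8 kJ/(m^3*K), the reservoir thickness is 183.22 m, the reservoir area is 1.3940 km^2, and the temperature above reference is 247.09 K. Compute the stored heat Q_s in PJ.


Step 1: Vr = A*1e6*hr = 1.394*1e6*183.22 = 2.554087e+08 m^3
Step 2: Q_s = Vr*rhoc*dT/1e12 = 2.554087e+08*2593.8*247.09/1e12 = 163.69 PJ
Q_s = 163.69 PJ


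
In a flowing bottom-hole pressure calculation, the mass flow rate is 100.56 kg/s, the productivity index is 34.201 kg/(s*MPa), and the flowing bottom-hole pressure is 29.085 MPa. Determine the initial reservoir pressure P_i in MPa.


P_i = P_wf + mdot / PI
P_i = 29.085 + 100.56 / 34.201
P_i = 32.025 MPa


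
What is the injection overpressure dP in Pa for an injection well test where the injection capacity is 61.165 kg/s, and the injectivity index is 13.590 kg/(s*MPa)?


dP = mdot * 1000 / II
dP = 61.165 * 1000 / 13.590
dP = 4500.736 kPa
Convert: 4500.736 kPa * 1000.0 = 4.5007e+06 Pa
dP = 4.5007e+06 Pa


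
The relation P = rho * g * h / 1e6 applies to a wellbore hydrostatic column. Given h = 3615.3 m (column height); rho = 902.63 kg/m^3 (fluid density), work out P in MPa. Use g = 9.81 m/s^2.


P = rho * g * h / 1e6
P = 902.63 * 9.81 * 3615.3 / 1e6
P = 32.013 MPa


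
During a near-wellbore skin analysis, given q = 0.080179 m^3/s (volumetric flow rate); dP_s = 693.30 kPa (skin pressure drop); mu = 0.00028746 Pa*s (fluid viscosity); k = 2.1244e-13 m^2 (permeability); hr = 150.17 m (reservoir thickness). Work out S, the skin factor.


S = dP_s * 1000 * 2*pi*k*hr / (q*mu)
S = 693.30 * 1000 * 2*pi*2.1244e-13*150.17 / (0.080179*0.00028746)
S = 6.0295


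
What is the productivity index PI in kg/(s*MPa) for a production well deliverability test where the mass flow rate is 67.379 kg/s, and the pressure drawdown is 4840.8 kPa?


PI = mdot * 1000 / dP
PI = 67.379 * 1000 / 4840.8
PI = 13.919 kg/(s*MPa)


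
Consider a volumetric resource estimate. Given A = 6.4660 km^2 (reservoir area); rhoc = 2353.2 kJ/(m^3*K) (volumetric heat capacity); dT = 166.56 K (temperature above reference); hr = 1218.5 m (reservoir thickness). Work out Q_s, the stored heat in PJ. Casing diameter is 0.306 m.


Step 1: Vr = A*1e6*hr = 6.466*1e6*1218.5 = 7.878821e+09 m^3
Step 2: Q_s = Vr*rhoc*dT/1e12 = 7.878821e+09*2353.2*166.56/1e12 = 3088.1 PJ
Q_s = 3088.1 PJ


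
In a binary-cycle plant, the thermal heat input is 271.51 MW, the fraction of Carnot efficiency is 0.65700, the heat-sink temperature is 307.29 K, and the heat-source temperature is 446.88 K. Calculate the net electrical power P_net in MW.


Step 1: eta = (1 - Tc/Th)*f = (1 - 307.29/446.88)*0.657 = 0.2052243
Step 2: P_net = eta * Q_in = 0.2052243 * 271.51 = 55.720 MW
P_net = 55.720 MW


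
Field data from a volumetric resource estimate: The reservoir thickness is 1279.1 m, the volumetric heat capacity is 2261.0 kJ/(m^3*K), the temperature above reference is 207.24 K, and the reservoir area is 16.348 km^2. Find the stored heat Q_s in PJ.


Step 1: Vr = A*1e6*hr = 16.348*1e6*1279.1 = 2.091073e+10 m^3
Step 2: Q_s = Vr*rhoc*dT/1e12 = 2.091073e+10*2261.0*207.24/1e12 = 9798.1 PJ
Q_s = 9798.1 PJ


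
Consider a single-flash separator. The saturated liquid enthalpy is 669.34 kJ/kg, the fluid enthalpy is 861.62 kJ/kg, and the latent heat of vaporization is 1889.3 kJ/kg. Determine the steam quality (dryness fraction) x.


x = (h - hf) / hfg
x = (861.62 - 669.34) / 1889.3
x = 0.10177


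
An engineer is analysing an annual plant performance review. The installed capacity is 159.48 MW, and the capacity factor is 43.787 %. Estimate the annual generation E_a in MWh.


E_a = CF / 100 * cap * 8760
E_a = 43.787 / 100 * 159.48 * 8760
E_a = 6.1172e+05 MWh


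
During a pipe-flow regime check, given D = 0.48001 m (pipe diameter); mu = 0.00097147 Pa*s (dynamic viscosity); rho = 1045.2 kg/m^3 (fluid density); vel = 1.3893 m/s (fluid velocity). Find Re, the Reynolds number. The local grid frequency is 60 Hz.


Re = rho * vel * D / mu
Re = 1045.2 * 1.3893 * 0.48001 / 0.00097147
Re = 7.1749e+05


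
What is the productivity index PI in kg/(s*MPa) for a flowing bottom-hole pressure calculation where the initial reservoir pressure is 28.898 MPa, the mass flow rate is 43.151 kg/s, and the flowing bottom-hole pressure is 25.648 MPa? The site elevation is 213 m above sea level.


PI = mdot / (P_i - P_wf)
PI = 43.151 / (28.898 - 25.648)
PI = 13.277 kg/(s*MPa)


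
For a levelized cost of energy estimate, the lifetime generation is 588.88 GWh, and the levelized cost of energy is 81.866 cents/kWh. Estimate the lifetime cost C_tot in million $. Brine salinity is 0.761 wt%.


C_tot = LCOE / 100 * E_tot
C_tot = 81.866 / 100 * 588.88
C_tot = 482.09 million $


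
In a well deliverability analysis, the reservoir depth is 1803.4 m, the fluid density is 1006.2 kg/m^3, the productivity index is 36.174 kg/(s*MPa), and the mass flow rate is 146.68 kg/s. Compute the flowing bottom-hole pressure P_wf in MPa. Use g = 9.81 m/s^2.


Step 1: P_i = rho*g*h/1e6 = 1006.2*9.81*1803.4/1e6 = 17.80104 MPa
Step 2: P_wf = P_i - mdot/PI = 17.80104 - 146.68/36.174 = 13.746 MPa
P_wf = 13.746 MPa


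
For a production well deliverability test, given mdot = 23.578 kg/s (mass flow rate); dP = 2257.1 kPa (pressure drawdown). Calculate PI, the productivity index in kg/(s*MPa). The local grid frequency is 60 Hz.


PI = mdot * 1000 / dP
PI = 23.578 * 1000 / 2257.1
PI = 10.446 kg/(s*MPa)


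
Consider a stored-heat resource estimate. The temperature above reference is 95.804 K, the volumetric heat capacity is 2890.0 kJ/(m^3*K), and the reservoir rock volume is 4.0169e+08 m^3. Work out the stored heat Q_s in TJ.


Q_s = Vr * rhoc * dT / 1e12
Q_s = 4.0169e+08 * 2890.0 * 95.804 / 1e12
Q_s = 111.2173 PJ
Convert: 111.2173 PJ * 1000.0 = 1.1122e+05 TJ
Q_s = 1.1122e+05 TJ


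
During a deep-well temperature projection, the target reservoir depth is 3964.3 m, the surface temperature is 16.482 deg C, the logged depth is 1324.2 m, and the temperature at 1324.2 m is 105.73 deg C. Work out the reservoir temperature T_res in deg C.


Step 1: grad = (T_d1 - T_surf)/d1 * 1000 = (105.73 - 16.482)/1324.2 * 1000 = 67.39767 deg C/km
Step 2: T_res = T_surf + grad*d2/1000 = 16.482 + 67.39767*3964.3/1000 = 283.67 deg C
T_res = 283.67 deg C


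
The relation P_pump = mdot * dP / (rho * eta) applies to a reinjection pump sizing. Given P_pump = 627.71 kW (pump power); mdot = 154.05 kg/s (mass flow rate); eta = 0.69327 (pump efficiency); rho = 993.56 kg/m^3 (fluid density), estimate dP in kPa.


dP = P_pump * rho * eta / mdot
dP = 627.71 * 993.56 * 0.69327 / 154.05
dP = 2806.7 kPa


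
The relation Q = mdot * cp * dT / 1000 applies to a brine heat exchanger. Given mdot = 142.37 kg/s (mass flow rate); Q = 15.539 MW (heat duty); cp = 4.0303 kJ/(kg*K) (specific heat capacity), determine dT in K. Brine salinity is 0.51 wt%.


dT = Q * 1000 / (mdot * cp)
dT = 15.539 * 1000 / (142.37 * 4.0303)
dT = 27.081 K


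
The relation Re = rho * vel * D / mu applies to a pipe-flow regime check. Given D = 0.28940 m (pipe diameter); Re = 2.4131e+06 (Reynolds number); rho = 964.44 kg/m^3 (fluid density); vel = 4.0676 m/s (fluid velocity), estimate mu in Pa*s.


mu = rho * vel * D / Re
mu = 964.44 * 4.0676 * 0.28940 / 2.4131e+06
mu = 0.00047048 Pa*s


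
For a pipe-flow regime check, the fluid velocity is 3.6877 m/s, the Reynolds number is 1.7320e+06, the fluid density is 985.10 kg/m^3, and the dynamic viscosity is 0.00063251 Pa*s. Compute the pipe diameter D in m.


D = Re * mu / (rho * vel)
D = 1.7320e+06 * 0.00063251 / (985.10 * 3.6877)
D = 0.30156 m


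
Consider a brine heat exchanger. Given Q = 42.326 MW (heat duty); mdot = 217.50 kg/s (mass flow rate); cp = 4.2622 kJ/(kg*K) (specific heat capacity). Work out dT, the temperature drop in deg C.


dT = Q * 1000 / (mdot * cp)
dT = 42.326 * 1000 / (217.50 * 4.2622)
dT = 45.65771 K
Convert (temperature difference, 1 K = 1 deg C): 45.65771 K = 45.65771 deg C
dT = 45.658 deg C


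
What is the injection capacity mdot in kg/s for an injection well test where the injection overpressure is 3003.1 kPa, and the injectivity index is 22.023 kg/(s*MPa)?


mdot = II * dP / 1000
mdot = 22.023 * 3003.1 / 1000
mdot = 66.137 kg/s


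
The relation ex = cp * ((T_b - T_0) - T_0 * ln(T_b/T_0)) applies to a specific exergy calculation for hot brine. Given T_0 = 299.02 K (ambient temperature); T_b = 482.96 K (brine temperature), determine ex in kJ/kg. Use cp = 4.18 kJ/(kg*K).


ex = cp * ((T_b - T_0) - T_0 * ln(T_b/T_0))
ex = 4.18 * ((482.96 - 299.02) - 299.02 * ln(482.96/299.02))
ex = 169.64 kJ/kg


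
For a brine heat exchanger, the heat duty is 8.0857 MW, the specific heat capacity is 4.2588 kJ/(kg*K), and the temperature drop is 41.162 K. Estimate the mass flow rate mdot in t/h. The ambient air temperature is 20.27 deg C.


mdot = Q * 1000 / (cp * dT)
mdot = 8.0857 * 1000 / (4.2588 * 41.162)
mdot = 46.12474 kg/s
Convert: 46.12474 kg/s * 3.6 = 166.05 t/h
mdot = 166.05 t/h
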